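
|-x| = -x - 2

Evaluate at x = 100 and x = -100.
x = 100: LHS = |-100| = 100, RHS = -100 - 2 = -102; 100 = -102 — FAILS
x = -100: LHS = |-(-100)| = |100| = 100, RHS = -(-100) - 2 = 98; 100 = 98 — FAILS

Answer: No, fails for both x = 100 and x = -100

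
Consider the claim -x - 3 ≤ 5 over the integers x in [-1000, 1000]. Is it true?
The claim fails at x = -9:
x = -9: LHS = -(-9) - 3 = 6; 6 ≤ 5 — FAILS

Because a single integer refutes it, the statement is false.

Answer: False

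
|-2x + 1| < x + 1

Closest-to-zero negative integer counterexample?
Testing negative integers from -1 downward:
x = -1: LHS = |-2·(-1) + 1| = |3| = 3, RHS = (-1) + 1 = 0; 3 < 0 — FAILS  ← closest negative counterexample to 0

Answer: x = -1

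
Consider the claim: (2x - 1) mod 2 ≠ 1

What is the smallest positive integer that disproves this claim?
Testing positive integers:
x = 1: LHS = (2·1 - 1) mod 2 = 1 mod 2 = 1; 1 ≠ 1 — FAILS  ← smallest positive counterexample

Answer: x = 1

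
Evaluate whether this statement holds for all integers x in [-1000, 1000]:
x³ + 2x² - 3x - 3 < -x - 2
The claim fails at x = 1:
x = 1: LHS = 1³ + 2·1² - 3·1 - 3 = -3, RHS = -1 - 2 = -3; -3 < -3 — FAILS

Because a single integer refutes it, the statement is false.

Answer: False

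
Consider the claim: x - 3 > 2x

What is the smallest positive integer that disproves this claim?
Testing positive integers:
x = 1: LHS = 1 - 3 = -2, RHS = 2·1 = 2; -2 > 2 — FAILS  ← smallest positive counterexample

Answer: x = 1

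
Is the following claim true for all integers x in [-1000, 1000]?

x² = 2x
The claim fails at x = 1:
x = 1: LHS = 1² = 1, RHS = 2·1 = 2; 1 = 2 — FAILS

Because a single integer refutes it, the statement is false.

Answer: False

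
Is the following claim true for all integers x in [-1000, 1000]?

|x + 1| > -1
An absolute value is never negative, so the left side is ≥ 0 for every x, while the right side is -1. Tightest case in [-1000, 1000] is x = -1:
x = -1: LHS = |(-1) + 1| = |0| = 0; 0 > -1 — holds
Hence LHS − RHS is never zero or negative, i.e. LHS > RHS throughout, so the relation holds for every integer in [-1000, 1000].

No counterexample exists.

Answer: True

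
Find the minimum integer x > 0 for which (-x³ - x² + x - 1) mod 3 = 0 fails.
Testing positive integers:
x = 1: LHS = (-1³ - 1² + 1 - 1) mod 3 = (-2) mod 3 = 1; 1 = 0 — FAILS  ← smallest positive counterexample

Answer: x = 1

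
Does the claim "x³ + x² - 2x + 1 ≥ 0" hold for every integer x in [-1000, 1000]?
The claim fails at x = -3:
x = -3: LHS = (-3)³ + (-3)² - 2·(-3) + 1 = -11; -11 ≥ 0 — FAILS

Because a single integer refutes it, the statement is false.

Answer: False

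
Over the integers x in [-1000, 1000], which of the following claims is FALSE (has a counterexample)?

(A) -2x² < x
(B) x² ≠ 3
(A) x = 0: LHS = -2·0² = 0; 0 < 0 — FAILS

(B) Track d = LHS − RHS over the integers in [-1000, 1000]. Equality would need d = 0, but d changes sign only between consecutive integers, jumping over 0:
x = -2: LHS = (-2)² = 4; 4 ≠ 3 — holds  (d = 1)
x = -1: LHS = (-1)² = 1; 1 ≠ 3 — holds  (d = -2)
x = 1: LHS = 1² = 1; 1 ≠ 3 — holds  (d = -2)
x = 2: LHS = 2² = 4; 4 ≠ 3 — holds  (d = 1)
Away from these crossings d keeps a constant sign, and checking every integer in [-1000, 1000] confirms d ≠ 0 throughout. Hence the two sides are never equal, so the relation holds for every integer in [-1000, 1000].

Only (A) has a counterexample.

Answer: A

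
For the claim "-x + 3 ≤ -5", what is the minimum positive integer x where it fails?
Testing positive integers:
x = 1: LHS = -1 + 3 = 2; 2 ≤ -5 — FAILS  ← smallest positive counterexample

Answer: x = 1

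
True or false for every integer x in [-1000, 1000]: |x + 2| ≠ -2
An absolute value is never negative, so the left side is ≥ 0 for every x, while the right side is -2. Tightest case in [-1000, 1000] is x = -2:
x = -2: LHS = |(-2) + 2| = |0| = 0; 0 ≠ -2 — holds
Hence LHS − RHS is never 0, i.e. the two sides are never equal, so the relation holds for every integer in [-1000, 1000].

No counterexample exists.

Answer: True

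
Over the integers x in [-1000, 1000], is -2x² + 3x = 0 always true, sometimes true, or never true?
Holds at x = 0: LHS = -2·0² + 3·0 = 0; 0 = 0 — holds
Fails at x = 1: LHS = -2·1² + 3·1 = 1; 1 = 0 — FAILS
It is satisfied by some integers in the range but not all.

Answer: Sometimes true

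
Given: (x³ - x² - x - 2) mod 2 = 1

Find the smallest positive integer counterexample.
Testing positive integers:
x = 1: LHS = (1³ - 1² - 1 - 2) mod 2 = (-3) mod 2 = 1; 1 = 1 — holds
x = 2: LHS = (2³ - 2² - 2 - 2) mod 2 = 0 mod 2 = 0; 0 = 1 — FAILS  ← smallest positive counterexample

Answer: x = 2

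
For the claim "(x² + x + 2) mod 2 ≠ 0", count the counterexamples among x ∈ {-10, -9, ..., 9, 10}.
Counterexamples in [-10, 10]: {-10, -9, -8, -7, -6, -5, -4, -3, -2, -1, 0, 1, 2, 3, 4, 5, 6, 7, 8, 9, 10}.

Counting them gives 21 values.

Answer: 21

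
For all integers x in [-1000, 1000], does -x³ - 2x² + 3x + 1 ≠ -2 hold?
Track d = LHS − RHS over the integers in [-1000, 1000]. Equality would need d = 0, but d changes sign only between consecutive integers, jumping over 0:
x = -3: LHS = -(-3)³ - 2·(-3)² + 3·(-3) + 1 = 1; 1 ≠ -2 — holds  (d = 3)
x = -2: LHS = -(-2)³ - 2·(-2)² + 3·(-2) + 1 = -5; -5 ≠ -2 — holds  (d = -3)
x = -1: LHS = -(-1)³ - 2·(-1)² + 3·(-1) + 1 = -3; -3 ≠ -2 — holds  (d = -1)
x = 0: LHS = -0³ - 2·0² + 3·0 + 1 = 1; 1 ≠ -2 — holds  (d = 3)
x = 1: LHS = -1³ - 2·1² + 3·1 + 1 = 1; 1 ≠ -2 — holds  (d = 3)
x = 2: LHS = -2³ - 2·2² + 3·2 + 1 = -9; -9 ≠ -2 — holds  (d = -7)
Away from these crossings d keeps a constant sign, and checking every integer in [-1000, 1000] confirms d ≠ 0 throughout. Hence the two sides are never equal, so the relation holds for every integer in [-1000, 1000].

No counterexample exists.

Answer: True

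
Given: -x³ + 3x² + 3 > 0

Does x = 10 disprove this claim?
Substitute x = 10 into the relation:
x = 10: LHS = -10³ + 3·10² + 3 = -697; -697 > 0 — FAILS

Since the claim fails at x = 10, this value is a counterexample.

Answer: Yes, x = 10 is a counterexample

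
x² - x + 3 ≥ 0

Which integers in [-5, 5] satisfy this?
Over all integers in [-5, 5], LHS − RHS is smallest at x = 0, where it equals 3:
x = 0: LHS = 0² - 0 + 3 = 3; 3 ≥ 0 — holds
At the ends of the range:
x = -5: LHS = (-5)² - (-5) + 3 = 33; 33 ≥ 0 — holds
x = 5: LHS = 5² - 5 + 3 = 23; 23 ≥ 0 — holds
Hence LHS − RHS is never negative, i.e. LHS ≥ RHS throughout, so the relation holds for every integer in [-5, 5].

Answer: All integers in [-5, 5]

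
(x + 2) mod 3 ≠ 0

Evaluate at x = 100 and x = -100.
x = 100: LHS = (100 + 2) mod 3 = 102 mod 3 = 0; 0 ≠ 0 — FAILS
x = -100: LHS = ((-100) + 2) mod 3 = (-98) mod 3 = 1; 1 ≠ 0 — holds

Answer: Partially: fails for x = 100, holds for x = -100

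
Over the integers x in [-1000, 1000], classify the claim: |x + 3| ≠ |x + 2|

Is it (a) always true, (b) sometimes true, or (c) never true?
Track d = LHS − RHS over the integers in [-1000, 1000]. Equality would need d = 0, but d changes sign only between consecutive integers, jumping over 0:
x = -3: LHS = |(-3) + 3| = |0| = 0, RHS = |(-3) + 2| = |-1| = 1; 0 ≠ 1 — holds  (d = -1)
x = -2: LHS = |(-2) + 3| = |1| = 1, RHS = |(-2) + 2| = |0| = 0; 1 ≠ 0 — holds  (d = 1)
Away from these crossings d keeps a constant sign, and checking every integer in [-1000, 1000] confirms d ≠ 0 throughout. Hence the two sides are never equal, so the relation holds for every integer in [-1000, 1000].

No counterexample exists.

Answer: Always true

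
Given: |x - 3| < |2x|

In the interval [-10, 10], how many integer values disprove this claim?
Counterexamples in [-10, 10]: {-3, -2, -1, 0, 1}.

Counting them gives 5 values.

Answer: 5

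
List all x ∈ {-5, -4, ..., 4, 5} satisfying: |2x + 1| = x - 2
Over all integers in [-5, 5], LHS − RHS is always positive; it is smallest at x = 0, where it equals 3:
x = 0: LHS = |2·0 + 1| = |1| = 1, RHS = 0 - 2 = -2; 1 = -2 — FAILS
At the ends of the range:
x = -5: LHS = |2·(-5) + 1| = |-9| = 9, RHS = (-5) - 2 = -7; 9 = -7 — FAILS
x = 5: LHS = |2·5 + 1| = |11| = 11, RHS = 5 - 2 = 3; 11 = 3 — FAILS
Hence LHS − RHS is never 0, i.e. the two sides are never equal, so the claimed relation (=) fails for every integer in [-5, 5].

Answer: None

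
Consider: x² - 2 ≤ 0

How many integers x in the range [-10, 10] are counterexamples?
Counterexamples in [-10, 10]: {-10, -9, -8, -7, -6, -5, -4, -3, -2, 2, 3, 4, 5, 6, 7, 8, 9, 10}.

Counting them gives 18 values.

Answer: 18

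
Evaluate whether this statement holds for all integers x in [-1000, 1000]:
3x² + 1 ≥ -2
Over all integers in [-1000, 1000], LHS − RHS is smallest at x = 0, where it equals 3:
x = 0: LHS = 3·0² + 1 = 1; 1 ≥ -2 — holds
At the ends of the range:
x = -1000: LHS = 3·(-1000)² + 1 = 3000001; 3000001 ≥ -2 — holds
x = 1000: LHS = 3·1000² + 1 = 3000001; 3000001 ≥ -2 — holds
Hence LHS − RHS is never negative, i.e. LHS ≥ RHS throughout, so the relation holds for every integer in [-1000, 1000].

No counterexample exists.

Answer: True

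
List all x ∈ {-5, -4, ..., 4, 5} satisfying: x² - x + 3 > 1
Over all integers in [-5, 5], LHS − RHS is smallest at x = 0, where it equals 2:
x = 0: LHS = 0² - 0 + 3 = 3; 3 > 1 — holds
At the ends of the range:
x = -5: LHS = (-5)² - (-5) + 3 = 33; 33 > 1 — holds
x = 5: LHS = 5² - 5 + 3 = 23; 23 > 1 — holds
Hence LHS − RHS is never zero or negative, i.e. LHS > RHS throughout, so the relation holds for every integer in [-5, 5].

Answer: All integers in [-5, 5]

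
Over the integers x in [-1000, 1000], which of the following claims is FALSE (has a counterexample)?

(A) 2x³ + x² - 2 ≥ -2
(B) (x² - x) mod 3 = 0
(A) x = -1: LHS = 2·(-1)³ + (-1)² - 2 = -3; -3 ≥ -2 — FAILS
(B) x = -1: LHS = ((-1)² - (-1)) mod 3 = 2 mod 3 = 2; 2 = 0 — FAILS

Answer: Both A and B are false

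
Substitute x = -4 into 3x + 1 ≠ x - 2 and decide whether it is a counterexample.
Substitute x = -4 into the relation:
x = -4: LHS = 3·(-4) + 1 = -11, RHS = (-4) - 2 = -6; -11 ≠ -6 — holds

The relation holds at x = -4, so it is not a counterexample.

Answer: No, x = -4 is not a counterexample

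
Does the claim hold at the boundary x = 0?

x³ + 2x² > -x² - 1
x = 0: LHS = 0³ + 2·0² = 0, RHS = -0² - 1 = -1; 0 > -1 — holds

The relation is satisfied at x = 0.

Answer: Yes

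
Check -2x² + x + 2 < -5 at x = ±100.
x = 100: LHS = -2·100² + 100 + 2 = -19898; -19898 < -5 — holds
x = -100: LHS = -2·(-100)² + (-100) + 2 = -20098; -20098 < -5 — holds

Answer: Yes, holds for both x = 100 and x = -100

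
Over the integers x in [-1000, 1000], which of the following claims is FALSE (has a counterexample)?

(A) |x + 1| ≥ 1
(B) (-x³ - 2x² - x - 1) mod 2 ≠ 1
(A) x = -1: LHS = |(-1) + 1| = |0| = 0; 0 ≥ 1 — FAILS
(B) x = 0: LHS = (-0³ - 2·0² - 0 - 1) mod 2 = (-1) mod 2 = 1; 1 ≠ 1 — FAILS

Answer: Both A and B are false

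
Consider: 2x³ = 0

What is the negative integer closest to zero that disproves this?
Testing negative integers from -1 downward:
x = -1: LHS = 2·(-1)³ = -2; -2 = 0 — FAILS  ← closest negative counterexample to 0

Answer: x = -1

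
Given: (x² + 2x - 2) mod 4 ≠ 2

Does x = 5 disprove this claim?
Substitute x = 5 into the relation:
x = 5: LHS = (5² + 2·5 - 2) mod 4 = 33 mod 4 = 1; 1 ≠ 2 — holds

The claim holds here, so x = 5 is not a counterexample. (A counterexample exists elsewhere, e.g. x = 0.)

Answer: No, x = 5 is not a counterexample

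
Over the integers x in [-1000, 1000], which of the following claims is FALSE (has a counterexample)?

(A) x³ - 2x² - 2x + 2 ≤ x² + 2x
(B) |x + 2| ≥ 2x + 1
(A) x = 0: LHS = 0³ - 2·0² - 2·0 + 2 = 2, RHS = 0² + 2·0 = 0; 2 ≤ 0 — FAILS
(B) x = 2: LHS = |2 + 2| = |4| = 4, RHS = 2·2 + 1 = 5; 4 ≥ 5 — FAILS

Answer: Both A and B are false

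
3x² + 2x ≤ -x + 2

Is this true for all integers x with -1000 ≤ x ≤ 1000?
The claim fails at x = 1:
x = 1: LHS = 3·1² + 2·1 = 5, RHS = -1 + 2 = 1; 5 ≤ 1 — FAILS

Because a single integer refutes it, the statement is false.

Answer: False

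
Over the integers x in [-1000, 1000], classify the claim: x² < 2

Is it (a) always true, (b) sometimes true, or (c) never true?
Holds at x = 0: LHS = 0² = 0; 0 < 2 — holds
Fails at x = 2: LHS = 2² = 4; 4 < 2 — FAILS
It is satisfied by some integers in the range but not all.

Answer: Sometimes true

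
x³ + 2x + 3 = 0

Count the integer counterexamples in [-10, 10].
Counterexamples in [-10, 10]: {-10, -9, -8, -7, -6, -5, -4, -3, -2, 0, 1, 2, 3, 4, 5, 6, 7, 8, 9, 10}.

Counting them gives 20 values.

Answer: 20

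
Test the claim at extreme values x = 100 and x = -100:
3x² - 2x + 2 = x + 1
x = 100: LHS = 3·100² - 2·100 + 2 = 29802, RHS = 100 + 1 = 101; 29802 = 101 — FAILS
x = -100: LHS = 3·(-100)² - 2·(-100) + 2 = 30202, RHS = (-100) + 1 = -99; 30202 = -99 — FAILS

Answer: No, fails for both x = 100 and x = -100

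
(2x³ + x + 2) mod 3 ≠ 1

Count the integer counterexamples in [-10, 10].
For a polynomial with integer coefficients, its value mod 3 depends only on x mod 3, so it suffices to check one representative of each residue class, x = 0, 1, 2:
x = 0: LHS = (2·0³ + 0 + 2) mod 3 = 2 mod 3 = 2; 2 ≠ 1 — holds
x = 1: LHS = (2·1³ + 1 + 2) mod 3 = 5 mod 3 = 2; 2 ≠ 1 — holds
x = 2: LHS = (2·2³ + 2 + 2) mod 3 = 20 mod 3 = 2; 2 ≠ 1 — holds
The relation holds in every residue class, so the relation holds for every integer in [-10, 10].

No counterexample appears in that range.

Answer: 0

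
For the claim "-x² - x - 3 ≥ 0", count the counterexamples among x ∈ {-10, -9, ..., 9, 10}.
Counterexamples in [-10, 10]: {-10, -9, -8, -7, -6, -5, -4, -3, -2, -1, 0, 1, 2, 3, 4, 5, 6, 7, 8, 9, 10}.

Counting them gives 21 values.

Answer: 21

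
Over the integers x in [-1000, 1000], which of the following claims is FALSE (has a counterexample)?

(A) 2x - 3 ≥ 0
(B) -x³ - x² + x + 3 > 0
(A) x = 0: LHS = 2·0 - 3 = -3; -3 ≥ 0 — FAILS
(B) x = 2: LHS = -2³ - 2² + 2 + 3 = -7; -7 > 0 — FAILS

Answer: Both A and B are false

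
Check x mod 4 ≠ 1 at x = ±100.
x = 100: LHS = 100 mod 4 = 0; 0 ≠ 1 — holds
x = -100: LHS = (-100) mod 4 = 0; 0 ≠ 1 — holds

Answer: Yes, holds for both x = 100 and x = -100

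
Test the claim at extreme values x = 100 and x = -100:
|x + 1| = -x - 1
x = 100: LHS = |100 + 1| = |101| = 101, RHS = -100 - 1 = -101; 101 = -101 — FAILS
x = -100: LHS = |(-100) + 1| = |-99| = 99, RHS = -(-100) - 1 = 99; 99 = 99 — holds

Answer: Partially: fails for x = 100, holds for x = -100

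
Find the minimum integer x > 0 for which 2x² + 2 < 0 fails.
Testing positive integers:
x = 1: LHS = 2·1² + 2 = 4; 4 < 0 — FAILS  ← smallest positive counterexample

Answer: x = 1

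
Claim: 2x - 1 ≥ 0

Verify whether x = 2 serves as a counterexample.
Substitute x = 2 into the relation:
x = 2: LHS = 2·2 - 1 = 3; 3 ≥ 0 — holds

The claim holds here, so x = 2 is not a counterexample. (A counterexample exists elsewhere, e.g. x = 0.)

Answer: No, x = 2 is not a counterexample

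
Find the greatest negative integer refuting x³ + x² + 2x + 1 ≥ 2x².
Testing negative integers from -1 downward:
x = -1: LHS = (-1)³ + (-1)² + 2·(-1) + 1 = -1, RHS = 2·(-1)² = 2; -1 ≥ 2 — FAILS  ← closest negative counterexample to 0

Answer: x = -1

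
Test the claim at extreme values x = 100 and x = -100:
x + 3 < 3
x = 100: LHS = 100 + 3 = 103; 103 < 3 — FAILS
x = -100: LHS = (-100) + 3 = -97; -97 < 3 — holds

Answer: Partially: fails for x = 100, holds for x = -100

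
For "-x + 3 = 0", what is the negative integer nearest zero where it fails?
Testing negative integers from -1 downward:
x = -1: LHS = -(-1) + 3 = 4; 4 = 0 — FAILS  ← closest negative counterexample to 0

Answer: x = -1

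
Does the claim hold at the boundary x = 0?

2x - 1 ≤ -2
x = 0: LHS = 2·0 - 1 = -1; -1 ≤ -2 — FAILS

The relation fails at x = 0, so x = 0 is a counterexample.

Answer: No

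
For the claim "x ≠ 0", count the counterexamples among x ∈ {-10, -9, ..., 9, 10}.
Counterexamples in [-10, 10]: {0}.

Counting them gives 1 values.

Answer: 1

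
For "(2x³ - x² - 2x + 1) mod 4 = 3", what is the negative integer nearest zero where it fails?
Testing negative integers from -1 downward:
x = -1: LHS = (2·(-1)³ - (-1)² - 2·(-1) + 1) mod 4 = 0 mod 4 = 0; 0 = 3 — FAILS  ← closest negative counterexample to 0

Answer: x = -1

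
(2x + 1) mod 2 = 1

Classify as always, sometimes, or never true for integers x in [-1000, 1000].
For a polynomial with integer coefficients, its value mod 2 depends only on x mod 2, so it suffices to check one representative of each residue class, x = 0, 1:
x = 0: LHS = (2·0 + 1) mod 2 = 1 mod 2 = 1; 1 = 1 — holds
x = 1: LHS = (2·1 + 1) mod 2 = 3 mod 2 = 1; 1 = 1 — holds
The relation holds in every residue class, so the relation holds for every integer in [-1000, 1000].

No counterexample exists.

Answer: Always true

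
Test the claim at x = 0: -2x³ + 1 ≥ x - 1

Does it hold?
x = 0: LHS = -2·0³ + 1 = 1, RHS = 0 - 1 = -1; 1 ≥ -1 — holds

The relation is satisfied at x = 0.

Answer: Yes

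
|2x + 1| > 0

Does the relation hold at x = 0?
x = 0: LHS = |2·0 + 1| = |1| = 1; 1 > 0 — holds

The relation is satisfied at x = 0.

Answer: Yes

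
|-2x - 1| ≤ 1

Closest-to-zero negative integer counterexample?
Testing negative integers from -1 downward:
x = -1: LHS = |-2·(-1) - 1| = |1| = 1; 1 ≤ 1 — holds
x = -2: LHS = |-2·(-2) - 1| = |3| = 3; 3 ≤ 1 — FAILS  ← closest negative counterexample to 0

Answer: x = -2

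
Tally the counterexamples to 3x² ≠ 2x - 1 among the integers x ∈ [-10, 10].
Over all integers in [-10, 10], LHS − RHS is always positive; it is smallest at x = 0, where it equals 1:
x = 0: LHS = 3·0² = 0, RHS = 2·0 - 1 = -1; 0 ≠ -1 — holds
At the ends of the range:
x = -10: LHS = 3·(-10)² = 300, RHS = 2·(-10) - 1 = -21; 300 ≠ -21 — holds
x = 10: LHS = 3·10² = 300, RHS = 2·10 - 1 = 19; 300 ≠ 19 — holds
Hence LHS − RHS is never 0, i.e. the two sides are never equal, so the relation holds for every integer in [-10, 10].

No counterexample appears in that range.

Answer: 0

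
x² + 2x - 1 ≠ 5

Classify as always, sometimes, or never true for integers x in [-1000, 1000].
Track d = LHS − RHS over the integers in [-1000, 1000]. Equality would need d = 0, but d changes sign only between consecutive integers, jumping over 0:
x = -4: LHS = (-4)² + 2·(-4) - 1 = 7; 7 ≠ 5 — holds  (d = 2)
x = -3: LHS = (-3)² + 2·(-3) - 1 = 2; 2 ≠ 5 — holds  (d = -3)
x = 1: LHS = 1² + 2·1 - 1 = 2; 2 ≠ 5 — holds  (d = -3)
x = 2: LHS = 2² + 2·2 - 1 = 7; 7 ≠ 5 — holds  (d = 2)
Away from these crossings d keeps a constant sign, and checking every integer in [-1000, 1000] confirms d ≠ 0 throughout. Hence the two sides are never equal, so the relation holds for every integer in [-1000, 1000].

No counterexample exists.

Answer: Always true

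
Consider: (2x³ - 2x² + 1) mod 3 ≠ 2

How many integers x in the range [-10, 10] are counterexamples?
For a polynomial with integer coefficients, its value mod 3 depends only on x mod 3, so it suffices to check one representative of each residue class, x = 0, 1, 2:
x = 0: LHS = (2·0³ - 2·0² + 1) mod 3 = 1 mod 3 = 1; 1 ≠ 2 — holds
x = 1: LHS = (2·1³ - 2·1² + 1) mod 3 = 1 mod 3 = 1; 1 ≠ 2 — holds
x = 2: LHS = (2·2³ - 2·2² + 1) mod 3 = 9 mod 3 = 0; 0 ≠ 2 — holds
The relation holds in every residue class, so the relation holds for every integer in [-10, 10].

No counterexample appears in that range.

Answer: 0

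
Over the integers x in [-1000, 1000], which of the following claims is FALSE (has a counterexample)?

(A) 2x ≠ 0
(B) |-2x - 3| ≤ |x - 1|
(A) x = 0: LHS = 2·0 = 0; 0 ≠ 0 — FAILS
(B) x = 0: LHS = |-2·0 - 3| = |-3| = 3, RHS = |0 - 1| = |-1| = 1; 3 ≤ 1 — FAILS

Answer: Both A and B are false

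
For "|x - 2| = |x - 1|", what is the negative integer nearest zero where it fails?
Testing negative integers from -1 downward:
x = -1: LHS = |(-1) - 2| = |-3| = 3, RHS = |(-1) - 1| = |-2| = 2; 3 = 2 — FAILS  ← closest negative counterexample to 0

Answer: x = -1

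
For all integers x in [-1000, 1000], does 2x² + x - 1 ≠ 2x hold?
The claim fails at x = 1:
x = 1: LHS = 2·1² + 1 - 1 = 2, RHS = 2·1 = 2; 2 ≠ 2 — FAILS

Because a single integer refutes it, the statement is false.

Answer: False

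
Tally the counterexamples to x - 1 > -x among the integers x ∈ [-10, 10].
Counterexamples in [-10, 10]: {-10, -9, -8, -7, -6, -5, -4, -3, -2, -1, 0}.

Counting them gives 11 values.

Answer: 11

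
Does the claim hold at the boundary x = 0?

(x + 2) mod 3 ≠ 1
x = 0: LHS = (0 + 2) mod 3 = 2 mod 3 = 2; 2 ≠ 1 — holds

The relation is satisfied at x = 0.

Answer: Yes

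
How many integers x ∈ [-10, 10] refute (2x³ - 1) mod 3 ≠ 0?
Counterexamples in [-10, 10]: {-10, -7, -4, -1, 2, 5, 8}.

Counting them gives 7 values.

Answer: 7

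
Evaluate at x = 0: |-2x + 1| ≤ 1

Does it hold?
x = 0: LHS = |-2·0 + 1| = |1| = 1; 1 ≤ 1 — holds

The relation is satisfied at x = 0.

Answer: Yes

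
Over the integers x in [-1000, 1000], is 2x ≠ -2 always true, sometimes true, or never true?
Holds at x = 0: LHS = 2·0 = 0; 0 ≠ -2 — holds
Fails at x = -1: LHS = 2·(-1) = -2; -2 ≠ -2 — FAILS
It is satisfied by some integers in the range but not all.

Answer: Sometimes true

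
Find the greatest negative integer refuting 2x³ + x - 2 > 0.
Testing negative integers from -1 downward:
x = -1: LHS = 2·(-1)³ + (-1) - 2 = -5; -5 > 0 — FAILS  ← closest negative counterexample to 0

Answer: x = -1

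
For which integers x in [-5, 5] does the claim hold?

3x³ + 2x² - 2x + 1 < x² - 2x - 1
Holds for: {-5, -4, -3, -2}
Fails for: {-1, 0, 1, 2, 3, 4, 5}

Answer: {-5, -4, -3, -2}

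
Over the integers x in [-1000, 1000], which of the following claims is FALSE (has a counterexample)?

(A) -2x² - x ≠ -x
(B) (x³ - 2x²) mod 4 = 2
(A) x = 0: LHS = -2·0² - 0 = 0, RHS = -0 = 0; 0 ≠ 0 — FAILS
(B) x = 0: LHS = (0³ - 2·0²) mod 4 = 0 mod 4 = 0; 0 = 2 — FAILS

Answer: Both A and B are false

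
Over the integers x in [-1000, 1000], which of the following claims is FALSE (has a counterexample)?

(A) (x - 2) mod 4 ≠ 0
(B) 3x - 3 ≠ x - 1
(A) x = 2: LHS = (2 - 2) mod 4 = 0 mod 4 = 0; 0 ≠ 0 — FAILS
(B) x = 1: LHS = 3·1 - 3 = 0, RHS = 1 - 1 = 0; 0 ≠ 0 — FAILS

Answer: Both A and B are false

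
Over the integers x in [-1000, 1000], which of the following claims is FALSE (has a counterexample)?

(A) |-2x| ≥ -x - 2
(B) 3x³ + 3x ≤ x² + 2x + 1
(A) Over all integers in [-1000, 1000], LHS − RHS is smallest at x = 0, where it equals 2:
x = 0: LHS = |-2·0| = |0| = 0, RHS = -0 - 2 = -2; 0 ≥ -2 — holds
At the ends of the range:
x = -1000: LHS = |-2·(-1000)| = |2000| = 2000, RHS = -(-1000) - 2 = 998; 2000 ≥ 998 — holds
x = 1000: LHS = |-2·1000| = |-2000| = 2000, RHS = -1000 - 2 = -1002; 2000 ≥ -1002 — holds
Hence LHS − RHS is never negative, i.e. LHS ≥ RHS throughout, so the relation holds for every integer in [-1000, 1000].

(B) x = 1: LHS = 3·1³ + 3·1 = 6, RHS = 1² + 2·1 + 1 = 4; 6 ≤ 4 — FAILS

Only (B) has a counterexample.

Answer: B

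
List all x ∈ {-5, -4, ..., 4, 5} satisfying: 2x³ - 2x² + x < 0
Holds for: {-5, -4, -3, -2, -1}
Fails for: {0, 1, 2, 3, 4, 5}

Answer: {-5, -4, -3, -2, -1}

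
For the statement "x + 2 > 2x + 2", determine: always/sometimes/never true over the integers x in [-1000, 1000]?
Holds at x = -1: LHS = (-1) + 2 = 1, RHS = 2·(-1) + 2 = 0; 1 > 0 — holds
Fails at x = 0: LHS = 0 + 2 = 2, RHS = 2·0 + 2 = 2; 2 > 2 — FAILS
It is satisfied by some integers in the range but not all.

Answer: Sometimes true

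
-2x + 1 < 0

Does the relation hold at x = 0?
x = 0: LHS = -2·0 + 1 = 1; 1 < 0 — FAILS

The relation fails at x = 0, so x = 0 is a counterexample.

Answer: No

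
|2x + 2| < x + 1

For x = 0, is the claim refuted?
Substitute x = 0 into the relation:
x = 0: LHS = |2·0 + 2| = |2| = 2, RHS = 0 + 1 = 1; 2 < 1 — FAILS

Since the claim fails at x = 0, this value is a counterexample.

Answer: Yes, x = 0 is a counterexample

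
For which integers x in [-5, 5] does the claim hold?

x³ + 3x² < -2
Holds for: {-5, -4}
Fails for: {-3, -2, -1, 0, 1, 2, 3, 4, 5}

Answer: {-5, -4}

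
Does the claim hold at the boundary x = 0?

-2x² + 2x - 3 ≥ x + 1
x = 0: LHS = -2·0² + 2·0 - 3 = -3, RHS = 0 + 1 = 1; -3 ≥ 1 — FAILS

The relation fails at x = 0, so x = 0 is a counterexample.

Answer: No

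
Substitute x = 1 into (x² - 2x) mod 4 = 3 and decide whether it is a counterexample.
Substitute x = 1 into the relation:
x = 1: LHS = (1² - 2·1) mod 4 = (-1) mod 4 = 3; 3 = 3 — holds

The claim holds here, so x = 1 is not a counterexample. (A counterexample exists elsewhere, e.g. x = 0.)

Answer: No, x = 1 is not a counterexample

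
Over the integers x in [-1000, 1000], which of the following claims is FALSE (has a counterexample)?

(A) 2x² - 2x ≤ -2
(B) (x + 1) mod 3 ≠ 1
(A) x = 0: LHS = 2·0² - 2·0 = 0; 0 ≤ -2 — FAILS
(B) x = 0: LHS = (0 + 1) mod 3 = 1 mod 3 = 1; 1 ≠ 1 — FAILS

Answer: Both A and B are false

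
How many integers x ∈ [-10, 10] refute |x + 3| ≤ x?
Counterexamples in [-10, 10]: {-10, -9, -8, -7, -6, -5, -4, -3, -2, -1, 0, 1, 2, 3, 4, 5, 6, 7, 8, 9, 10}.

Counting them gives 21 values.

Answer: 21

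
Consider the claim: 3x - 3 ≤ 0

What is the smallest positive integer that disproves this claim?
Testing positive integers:
x = 1: LHS = 3·1 - 3 = 0; 0 ≤ 0 — holds
x = 2: LHS = 3·2 - 3 = 3; 3 ≤ 0 — FAILS  ← smallest positive counterexample

Answer: x = 2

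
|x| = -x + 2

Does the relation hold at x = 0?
x = 0: LHS = |0| = 0, RHS = -0 + 2 = 2; 0 = 2 — FAILS

The relation fails at x = 0, so x = 0 is a counterexample.

Answer: No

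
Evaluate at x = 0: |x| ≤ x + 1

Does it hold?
x = 0: LHS = |0| = 0, RHS = 0 + 1 = 1; 0 ≤ 1 — holds

The relation is satisfied at x = 0.

Answer: Yes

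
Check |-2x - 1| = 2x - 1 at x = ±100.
x = 100: LHS = |-2·100 - 1| = |-201| = 201, RHS = 2·100 - 1 = 199; 201 = 199 — FAILS
x = -100: LHS = |-2·(-100) - 1| = |199| = 199, RHS = 2·(-100) - 1 = -201; 199 = -201 — FAILS

Answer: No, fails for both x = 100 and x = -100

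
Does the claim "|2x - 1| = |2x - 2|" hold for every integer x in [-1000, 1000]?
The claim fails at x = 0:
x = 0: LHS = |2·0 - 1| = |-1| = 1, RHS = |2·0 - 2| = |-2| = 2; 1 = 2 — FAILS

Because a single integer refutes it, the statement is false.

Answer: False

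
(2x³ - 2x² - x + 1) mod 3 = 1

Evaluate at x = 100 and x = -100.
x = 100: LHS = (2·100³ - 2·100² - 100 + 1) mod 3 = 1979901 mod 3 = 0; 0 = 1 — FAILS
x = -100: LHS = (2·(-100)³ - 2·(-100)² - (-100) + 1) mod 3 = (-2019899) mod 3 = 1; 1 = 1 — holds

Answer: Partially: fails for x = 100, holds for x = -100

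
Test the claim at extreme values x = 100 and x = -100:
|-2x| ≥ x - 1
x = 100: LHS = |-2·100| = |-200| = 200, RHS = 100 - 1 = 99; 200 ≥ 99 — holds
x = -100: LHS = |-2·(-100)| = |200| = 200, RHS = (-100) - 1 = -101; 200 ≥ -101 — holds

Answer: Yes, holds for both x = 100 and x = -100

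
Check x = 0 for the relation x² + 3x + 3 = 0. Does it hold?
x = 0: LHS = 0² + 3·0 + 3 = 3; 3 = 0 — FAILS

The relation fails at x = 0, so x = 0 is a counterexample.

Answer: No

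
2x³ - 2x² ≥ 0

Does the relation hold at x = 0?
x = 0: LHS = 2·0³ - 2·0² = 0; 0 ≥ 0 — holds

The relation is satisfied at x = 0.

Answer: Yes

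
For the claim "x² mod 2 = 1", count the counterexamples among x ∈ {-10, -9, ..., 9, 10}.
Counterexamples in [-10, 10]: {-10, -8, -6, -4, -2, 0, 2, 4, 6, 8, 10}.

Counting them gives 11 values.

Answer: 11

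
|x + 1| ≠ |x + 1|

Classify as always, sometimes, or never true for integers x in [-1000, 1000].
LHS − RHS = 0 at every integer in [-1000, 1000]; the two sides always agree. For instance:
x = -1000: LHS = |(-1000) + 1| = |-999| = 999, RHS = |(-1000) + 1| = |-999| = 999; 999 ≠ 999 — FAILS
x = 0: LHS = |0 + 1| = |1| = 1, RHS = |0 + 1| = |1| = 1; 1 ≠ 1 — FAILS
x = 1000: LHS = |1000 + 1| = |1001| = 1001, RHS = |1000 + 1| = |1001| = 1001; 1001 ≠ 1001 — FAILS
The sides are never unequal, so the claimed relation (≠) fails for every integer in [-1000, 1000].

No integer in the range satisfies it.

Answer: Never true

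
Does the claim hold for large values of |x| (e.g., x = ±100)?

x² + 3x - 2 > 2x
x = 100: LHS = 100² + 3·100 - 2 = 10298, RHS = 2·100 = 200; 10298 > 200 — holds
x = -100: LHS = (-100)² + 3·(-100) - 2 = 9698, RHS = 2·(-100) = -200; 9698 > -200 — holds

Answer: Yes, holds for both x = 100 and x = -100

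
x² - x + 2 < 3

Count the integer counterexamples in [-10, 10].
Counterexamples in [-10, 10]: {-10, -9, -8, -7, -6, -5, -4, -3, -2, -1, 2, 3, 4, 5, 6, 7, 8, 9, 10}.

Counting them gives 19 values.

Answer: 19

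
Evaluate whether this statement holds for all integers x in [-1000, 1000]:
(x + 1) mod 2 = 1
The claim fails at x = 1:
x = 1: LHS = (1 + 1) mod 2 = 2 mod 2 = 0; 0 = 1 — FAILS

Because a single integer refutes it, the statement is false.

Answer: False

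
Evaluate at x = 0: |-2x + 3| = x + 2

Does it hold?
x = 0: LHS = |-2·0 + 3| = |3| = 3, RHS = 0 + 2 = 2; 3 = 2 — FAILS

The relation fails at x = 0, so x = 0 is a counterexample.

Answer: No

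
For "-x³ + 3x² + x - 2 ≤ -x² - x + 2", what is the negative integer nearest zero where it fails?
Testing negative integers from -1 downward:
x = -1: LHS = -(-1)³ + 3·(-1)² + (-1) - 2 = 1, RHS = -(-1)² - (-1) + 2 = 2; 1 ≤ 2 — holds
x = -2: LHS = -(-2)³ + 3·(-2)² + (-2) - 2 = 16, RHS = -(-2)² - (-2) + 2 = 0; 16 ≤ 0 — FAILS  ← closest negative counterexample to 0

Answer: x = -2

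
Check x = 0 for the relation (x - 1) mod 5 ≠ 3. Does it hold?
x = 0: LHS = (0 - 1) mod 5 = (-1) mod 5 = 4; 4 ≠ 3 — holds

The relation is satisfied at x = 0.

Answer: Yes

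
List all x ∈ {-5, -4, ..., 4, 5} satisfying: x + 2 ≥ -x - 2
Holds for: {-2, -1, 0, 1, 2, 3, 4, 5}
Fails for: {-5, -4, -3}

Answer: {-2, -1, 0, 1, 2, 3, 4, 5}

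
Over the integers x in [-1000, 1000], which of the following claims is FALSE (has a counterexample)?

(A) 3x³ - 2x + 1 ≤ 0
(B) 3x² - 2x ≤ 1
(A) x = 0: LHS = 3·0³ - 2·0 + 1 = 1; 1 ≤ 0 — FAILS
(B) x = -1: LHS = 3·(-1)² - 2·(-1) = 5; 5 ≤ 1 — FAILS

Answer: Both A and B are false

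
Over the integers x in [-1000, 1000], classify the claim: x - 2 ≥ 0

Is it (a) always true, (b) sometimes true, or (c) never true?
Holds at x = 2: LHS = 2 - 2 = 0; 0 ≥ 0 — holds
Fails at x = 0: LHS = 0 - 2 = -2; -2 ≥ 0 — FAILS
It is satisfied by some integers in the range but not all.

Answer: Sometimes true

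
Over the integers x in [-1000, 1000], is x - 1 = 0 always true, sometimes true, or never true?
Holds at x = 1: LHS = 1 - 1 = 0; 0 = 0 — holds
Fails at x = 0: LHS = 0 - 1 = -1; -1 = 0 — FAILS
It is satisfied by some integers in the range but not all.

Answer: Sometimes true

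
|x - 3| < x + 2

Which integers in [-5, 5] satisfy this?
Holds for: {1, 2, 3, 4, 5}
Fails for: {-5, -4, -3, -2, -1, 0}

Answer: {1, 2, 3, 4, 5}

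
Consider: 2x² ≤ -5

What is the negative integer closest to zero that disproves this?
Testing negative integers from -1 downward:
x = -1: LHS = 2·(-1)² = 2; 2 ≤ -5 — FAILS  ← closest negative counterexample to 0

Answer: x = -1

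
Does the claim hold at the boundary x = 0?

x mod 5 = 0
x = 0: LHS = 0 mod 5 = 0; 0 = 0 — holds

The relation is satisfied at x = 0.

Answer: Yes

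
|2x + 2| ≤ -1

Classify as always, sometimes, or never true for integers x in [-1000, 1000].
An absolute value is never negative, so the left side is ≥ 0 for every x, while the right side is -1. Tightest case in [-1000, 1000] is x = -1:
x = -1: LHS = |2·(-1) + 2| = |0| = 0; 0 ≤ -1 — FAILS
Hence LHS − RHS is never zero or negative, i.e. LHS > RHS throughout, so the claimed relation (≤) fails for every integer in [-1000, 1000].

No integer in the range satisfies it.

Answer: Never true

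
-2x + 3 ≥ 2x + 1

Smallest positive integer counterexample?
Testing positive integers:
x = 1: LHS = -2·1 + 3 = 1, RHS = 2·1 + 1 = 3; 1 ≥ 3 — FAILS  ← smallest positive counterexample

Answer: x = 1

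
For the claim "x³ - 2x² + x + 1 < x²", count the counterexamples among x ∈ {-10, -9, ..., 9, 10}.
Counterexamples in [-10, 10]: {0, 1, 3, 4, 5, 6, 7, 8, 9, 10}.

Counting them gives 10 values.

Answer: 10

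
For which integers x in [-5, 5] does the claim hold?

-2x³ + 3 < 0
Holds for: {2, 3, 4, 5}
Fails for: {-5, -4, -3, -2, -1, 0, 1}

Answer: {2, 3, 4, 5}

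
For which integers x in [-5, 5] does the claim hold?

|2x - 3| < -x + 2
Over all integers in [-5, 5], LHS − RHS is smallest at x = 1, where it equals 0:
x = 1: LHS = |2·1 - 3| = |-1| = 1, RHS = -1 + 2 = 1; 1 < 1 — FAILS
At the ends of the range:
x = -5: LHS = |2·(-5) - 3| = |-13| = 13, RHS = -(-5) + 2 = 7; 13 < 7 — FAILS
x = 5: LHS = |2·5 - 3| = |7| = 7, RHS = -5 + 2 = -3; 7 < -3 — FAILS
Hence LHS − RHS is never negative, i.e. LHS ≥ RHS throughout, so the claimed relation (<) fails for every integer in [-5, 5].

Answer: None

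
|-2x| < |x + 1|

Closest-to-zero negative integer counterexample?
Testing negative integers from -1 downward:
x = -1: LHS = |-2·(-1)| = |2| = 2, RHS = |(-1) + 1| = |0| = 0; 2 < 0 — FAILS  ← closest negative counterexample to 0

Answer: x = -1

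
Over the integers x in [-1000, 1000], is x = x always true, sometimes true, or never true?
LHS − RHS = 0 at every integer in [-1000, 1000]; the two sides always agree. For instance:
x = -1000: -1000 = -1000 — holds
x = 0: 0 = 0 — holds
x = 1000: 1000 = 1000 — holds
The sides are never unequal, so the relation holds for every integer in [-1000, 1000].

No counterexample exists.

Answer: Always true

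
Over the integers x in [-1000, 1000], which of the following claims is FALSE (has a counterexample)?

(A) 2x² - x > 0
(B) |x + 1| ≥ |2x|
(A) x = 0: LHS = 2·0² - 0 = 0; 0 > 0 — FAILS
(B) x = -1: LHS = |(-1) + 1| = |0| = 0, RHS = |2·(-1)| = |-2| = 2; 0 ≥ 2 — FAILS

Answer: Both A and B are false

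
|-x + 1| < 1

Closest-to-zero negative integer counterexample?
Testing negative integers from -1 downward:
x = -1: LHS = |-(-1) + 1| = |2| = 2; 2 < 1 — FAILS  ← closest negative counterexample to 0

Answer: x = -1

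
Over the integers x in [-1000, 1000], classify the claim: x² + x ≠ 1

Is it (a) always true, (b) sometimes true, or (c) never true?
Track d = LHS − RHS over the integers in [-1000, 1000]. Equality would need d = 0, but d changes sign only between consecutive integers, jumping over 0:
x = -2: LHS = (-2)² + (-2) = 2; 2 ≠ 1 — holds  (d = 1)
x = -1: LHS = (-1)² + (-1) = 0; 0 ≠ 1 — holds  (d = -1)
x = 0: LHS = 0² + 0 = 0; 0 ≠ 1 — holds  (d = -1)
x = 1: LHS = 1² + 1 = 2; 2 ≠ 1 — holds  (d = 1)
Away from these crossings d keeps a constant sign, and checking every integer in [-1000, 1000] confirms d ≠ 0 throughout. Hence the two sides are never equal, so the relation holds for every integer in [-1000, 1000].

No counterexample exists.

Answer: Always true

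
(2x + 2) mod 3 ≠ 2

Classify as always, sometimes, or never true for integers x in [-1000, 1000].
Holds at x = 1: LHS = (2·1 + 2) mod 3 = 4 mod 3 = 1; 1 ≠ 2 — holds
Fails at x = 0: LHS = (2·0 + 2) mod 3 = 2 mod 3 = 2; 2 ≠ 2 — FAILS
It is satisfied by some integers in the range but not all.

Answer: Sometimes true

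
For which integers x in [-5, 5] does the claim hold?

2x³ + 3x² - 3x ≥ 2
Holds for: {-2, -1, 1, 2, 3, 4, 5}
Fails for: {-5, -4, -3, 0}

Answer: {-2, -1, 1, 2, 3, 4, 5}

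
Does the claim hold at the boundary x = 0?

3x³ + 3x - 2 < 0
x = 0: LHS = 3·0³ + 3·0 - 2 = -2; -2 < 0 — holds

The relation is satisfied at x = 0.

Answer: Yes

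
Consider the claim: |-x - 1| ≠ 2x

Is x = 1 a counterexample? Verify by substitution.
Substitute x = 1 into the relation:
x = 1: LHS = |-1 - 1| = |-2| = 2, RHS = 2·1 = 2; 2 ≠ 2 — FAILS

Since the claim fails at x = 1, this value is a counterexample.

Answer: Yes, x = 1 is a counterexample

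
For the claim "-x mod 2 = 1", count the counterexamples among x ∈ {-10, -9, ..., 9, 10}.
Counterexamples in [-10, 10]: {-10, -8, -6, -4, -2, 0, 2, 4, 6, 8, 10}.

Counting them gives 11 values.

Answer: 11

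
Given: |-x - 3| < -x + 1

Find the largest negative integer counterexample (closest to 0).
Testing negative integers from -1 downward:
x = -1: LHS = |-(-1) - 3| = |-2| = 2, RHS = -(-1) + 1 = 2; 2 < 2 — FAILS  ← closest negative counterexample to 0

Answer: x = -1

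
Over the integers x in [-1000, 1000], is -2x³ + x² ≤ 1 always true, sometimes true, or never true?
Holds at x = 0: LHS = -2·0³ + 0² = 0; 0 ≤ 1 — holds
Fails at x = -1: LHS = -2·(-1)³ + (-1)² = 3; 3 ≤ 1 — FAILS
It is satisfied by some integers in the range but not all.

Answer: Sometimes true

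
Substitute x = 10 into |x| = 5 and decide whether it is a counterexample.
Substitute x = 10 into the relation:
x = 10: LHS = |10| = 10; 10 = 5 — FAILS

Since the claim fails at x = 10, this value is a counterexample.

Answer: Yes, x = 10 is a counterexample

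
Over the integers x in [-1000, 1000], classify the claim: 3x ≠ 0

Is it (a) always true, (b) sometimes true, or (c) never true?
Holds at x = 1: LHS = 3·1 = 3; 3 ≠ 0 — holds
Fails at x = 0: LHS = 3·0 = 0; 0 ≠ 0 — FAILS
It is satisfied by some integers in the range but not all.

Answer: Sometimes true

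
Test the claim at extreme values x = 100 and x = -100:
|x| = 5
x = 100: LHS = |100| = 100; 100 = 5 — FAILS
x = -100: LHS = |-100| = 100; 100 = 5 — FAILS

Answer: No, fails for both x = 100 and x = -100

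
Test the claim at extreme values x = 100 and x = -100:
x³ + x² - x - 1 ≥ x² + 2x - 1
x = 100: LHS = 100³ + 100² - 100 - 1 = 1009899, RHS = 100² + 2·100 - 1 = 10199; 1009899 ≥ 10199 — holds
x = -100: LHS = (-100)³ + (-100)² - (-100) - 1 = -989901, RHS = (-100)² + 2·(-100) - 1 = 9799; -989901 ≥ 9799 — FAILS

Answer: Partially: holds for x = 100, fails for x = -100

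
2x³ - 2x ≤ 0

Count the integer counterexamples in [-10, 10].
Counterexamples in [-10, 10]: {2, 3, 4, 5, 6, 7, 8, 9, 10}.

Counting them gives 9 values.

Answer: 9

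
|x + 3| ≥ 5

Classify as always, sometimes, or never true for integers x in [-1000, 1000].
Holds at x = 2: LHS = |2 + 3| = |5| = 5; 5 ≥ 5 — holds
Fails at x = 0: LHS = |0 + 3| = |3| = 3; 3 ≥ 5 — FAILS
It is satisfied by some integers in the range but not all.

Answer: Sometimes true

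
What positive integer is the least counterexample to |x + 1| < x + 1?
Testing positive integers:
x = 1: LHS = |1 + 1| = |2| = 2, RHS = 1 + 1 = 2; 2 < 2 — FAILS  ← smallest positive counterexample

Answer: x = 1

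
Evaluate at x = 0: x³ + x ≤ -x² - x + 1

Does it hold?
x = 0: LHS = 0³ + 0 = 0, RHS = -0² - 0 + 1 = 1; 0 ≤ 1 — holds

The relation is satisfied at x = 0.

Answer: Yes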